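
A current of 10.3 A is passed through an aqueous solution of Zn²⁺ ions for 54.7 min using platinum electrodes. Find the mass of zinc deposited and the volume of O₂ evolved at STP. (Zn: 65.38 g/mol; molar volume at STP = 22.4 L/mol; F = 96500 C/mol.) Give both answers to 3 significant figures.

Q = 10.3 × 3282 = 33800 C; n(e⁻) = 33800 / 96500 = 0.3503 mol
Cathode: Zn²⁺ + 2e⁻ → Zn → n(Zn) = 0.3503/2 = 0.1752 mol → 11.5 g
Anode: 2H₂O → O₂ + 4H⁺ + 4e⁻ → n(O₂) = 0.3503/4 = 0.08758 mol → 1.96 L

11.5 g Zn; 1.96 L O₂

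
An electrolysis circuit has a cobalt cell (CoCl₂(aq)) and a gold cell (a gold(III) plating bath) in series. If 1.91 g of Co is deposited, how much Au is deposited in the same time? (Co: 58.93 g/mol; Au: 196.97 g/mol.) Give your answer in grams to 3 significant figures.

n(Co) = 1.91 / 58.93 = 0.03241 mol
Co²⁺ + 2e⁻ → Co, so n(e⁻) = 2 × 0.03241 = 0.06482 mol
The cells are in series, so the same charge (and hence the same n(e⁻) = 0.06482 mol) passes through both.
Au³⁺ + 3e⁻ → Au, so n(Au) = 0.06482 / 3 = 0.02161 mol
m(Au) = 0.02161 × 196.97 = 4.26 g

4.26 g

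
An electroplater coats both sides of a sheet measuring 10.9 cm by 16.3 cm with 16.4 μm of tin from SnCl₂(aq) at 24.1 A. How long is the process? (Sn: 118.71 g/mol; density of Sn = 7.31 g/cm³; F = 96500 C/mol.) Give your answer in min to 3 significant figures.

Plated area = 2 × 10.9 × 16.3 = 355.3 cm²
Volume = 355.3 × 16.4×10⁻⁴ cm = 0.5827 cm³
m(Sn) = 0.5827 × 7.31 = 4.260 g
n(Sn) = 4.260 / 118.71 = 0.03589 mol; n(e⁻) = 2 × 0.03589 = 0.07178 mol
Q = 0.07178 × 96500 = 6927 C
t = 6927 / 24.1 = 287.4 s = 4.79 min

4.79 min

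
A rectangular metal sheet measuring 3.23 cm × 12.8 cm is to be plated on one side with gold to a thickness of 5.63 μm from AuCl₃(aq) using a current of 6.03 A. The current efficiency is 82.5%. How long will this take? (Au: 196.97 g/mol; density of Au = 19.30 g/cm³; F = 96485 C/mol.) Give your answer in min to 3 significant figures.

2.21 min

Plated area = 3.23 × 12.8 = 41.34 cm²
Volume = 41.34 × 5.63×10⁻⁴ cm = 0.02327 cm³
m(Au) = 0.02327 × 19.30 = 0.4491 g
n(Au) = 0.4491 / 196.97 = 0.002280 mol; n(e⁻) = 3 × 0.002280 = 0.006840 mol
Q = 0.006840 × 96485 / 0.825 = 799.9 C
t = 799.9 / 6.03 = 132.7 s = 2.21 min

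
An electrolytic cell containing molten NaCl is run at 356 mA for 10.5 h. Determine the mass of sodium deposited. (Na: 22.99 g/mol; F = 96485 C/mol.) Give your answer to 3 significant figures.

3.21 g

Charge passed = 0.356 × 37800 = 13460 C
n(e⁻) = 13460 / 96485 = 0.1395 mol
Na⁺ + e⁻ → Na, so n(Na) = 0.1395 mol
m = 0.1395 × 22.99 = 3.21 g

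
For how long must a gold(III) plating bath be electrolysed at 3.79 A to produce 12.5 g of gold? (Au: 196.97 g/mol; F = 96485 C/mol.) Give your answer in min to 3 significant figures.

80.8 min

n(Au) = 12.5 / 196.97 = 0.06346 mol
Au³⁺ + 3e⁻ → Au, so n(e⁻) = 3 × 0.06346 = 0.1904 mol
Q = 0.1904 × 96485 = 18370 C
t = Q / I = 18370 / 3.79 = 4847 s = 80.8 min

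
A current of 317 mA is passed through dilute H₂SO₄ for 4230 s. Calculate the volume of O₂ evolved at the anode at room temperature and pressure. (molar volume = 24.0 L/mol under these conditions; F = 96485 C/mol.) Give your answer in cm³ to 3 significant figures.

83.4 cm³

Charge passed = 0.317 × 4230 = 1341 C
n(e⁻) = 1341 / 96485 = 0.01390 mol
2H₂O → O₂ + 4H⁺ + 4e⁻, so n(O₂) = 0.01390 / 4 = 0.003475 mol
V = 0.003475 × 24.0 = 0.08340 L
= 83.4 cm³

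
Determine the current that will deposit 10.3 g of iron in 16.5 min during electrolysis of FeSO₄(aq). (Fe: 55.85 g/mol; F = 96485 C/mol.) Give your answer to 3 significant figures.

35.9 A

n(Fe) = 10.3 / 55.85 = 0.1844 mol
Fe²⁺ + 2e⁻ → Fe, so n(e⁻) = 2 × 0.1844 = 0.3688 mol
Q = 0.3688 × 96485 = 35580 C
I = Q / t = 35580 / 990 s = 35.9 A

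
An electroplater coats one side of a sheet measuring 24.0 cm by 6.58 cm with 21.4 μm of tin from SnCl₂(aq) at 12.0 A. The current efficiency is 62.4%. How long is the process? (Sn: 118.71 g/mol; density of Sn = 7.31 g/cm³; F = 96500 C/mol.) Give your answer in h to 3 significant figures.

Plated area = 24.0 × 6.58 = 157.9 cm²
Volume = 157.9 × 21.4×10⁻⁴ cm = 0.3379 cm³
m(Sn) = 0.3379 × 7.31 = 2.470 g
n(Sn) = 2.470 / 118.71 = 0.02081 mol; n(e⁻) = 2 × 0.02081 = 0.04162 mol
Q = 0.04162 × 96500 / 0.624 = 6436 C
t = 6436 / 12.0 = 536.3 s = 0.149 h

0.149 h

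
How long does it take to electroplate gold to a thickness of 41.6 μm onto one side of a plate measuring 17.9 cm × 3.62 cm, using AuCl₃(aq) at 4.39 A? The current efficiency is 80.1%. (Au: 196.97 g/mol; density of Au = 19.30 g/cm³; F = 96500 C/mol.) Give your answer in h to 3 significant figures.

0.604 h

Plated area = 17.9 × 3.62 = 64.80 cm²
Volume = 64.80 × 41.6×10⁻⁴ cm = 0.2696 cm³
m(Au) = 0.2696 × 19.30 = 5.203 g
n(Au) = 5.203 / 196.97 = 0.02642 mol; n(e⁻) = 3 × 0.02642 = 0.07926 mol
Q = 0.07926 × 96500 / 0.801 = 9549 C
t = 9549 / 4.39 = 2175 s = 0.604 h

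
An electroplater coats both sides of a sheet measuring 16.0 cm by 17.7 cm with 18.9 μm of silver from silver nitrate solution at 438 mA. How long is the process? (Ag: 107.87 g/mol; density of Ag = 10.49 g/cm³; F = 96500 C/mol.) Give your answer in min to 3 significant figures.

Plated area = 2 × 16.0 × 17.7 = 566.4 cm²
Volume = 566.4 × 18.9×10⁻⁴ cm = 1.070 cm³
m(Ag) = 1.070 × 10.49 = 11.22 g
n(Ag) = 11.22 / 107.87 = 0.1040 mol; n(e⁻) = 0.1040 mol
Q = 0.1040 × 96500 = 10040 C
t = 10040 / 0.438 = 22920 s = 382 min

382 min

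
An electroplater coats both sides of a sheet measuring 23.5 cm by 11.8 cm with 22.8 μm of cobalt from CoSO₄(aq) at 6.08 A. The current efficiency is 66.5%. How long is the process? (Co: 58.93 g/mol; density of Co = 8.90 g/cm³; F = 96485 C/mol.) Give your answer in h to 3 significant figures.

2.53 h

Plated area = 2 × 23.5 × 11.8 = 554.6 cm²
Volume = 554.6 × 22.8×10⁻⁴ cm = 1.264 cm³
m(Co) = 1.264 × 8.90 = 11.25 g
n(Co) = 11.25 / 58.93 = 0.1909 mol; n(e⁻) = 2 × 0.1909 = 0.3818 mol
Q = 0.3818 × 96485 / 0.665 = 55400 C
t = 55400 / 6.08 = 9112 s = 2.53 h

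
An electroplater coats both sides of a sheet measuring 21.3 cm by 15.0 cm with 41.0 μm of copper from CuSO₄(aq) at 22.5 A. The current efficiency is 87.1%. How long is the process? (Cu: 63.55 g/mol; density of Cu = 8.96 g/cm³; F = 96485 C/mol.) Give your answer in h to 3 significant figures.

Plated area = 2 × 21.3 × 15.0 = 639.0 cm²
Volume = 639.0 × 41.0×10⁻⁴ cm = 2.620 cm³
m(Cu) = 2.620 × 8.96 = 23.48 g
n(Cu) = 23.48 / 63.55 = 0.3695 mol; n(e⁻) = 2 × 0.3695 = 0.7390 mol
Q = 0.7390 × 96485 / 0.871 = 81860 C
t = 81860 / 22.5 = 3638 s = 1.01 h

1.01 h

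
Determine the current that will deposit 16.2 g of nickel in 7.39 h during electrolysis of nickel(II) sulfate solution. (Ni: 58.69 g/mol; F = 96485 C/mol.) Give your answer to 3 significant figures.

2.00 A

n(Ni) = 16.2 / 58.69 = 0.2760 mol
Ni²⁺ + 2e⁻ → Ni, so n(e⁻) = 2 × 0.2760 = 0.5520 mol
Q = 0.5520 × 96485 = 53260 C
I = Q / t = 53260 / 26604 s = 2.00 A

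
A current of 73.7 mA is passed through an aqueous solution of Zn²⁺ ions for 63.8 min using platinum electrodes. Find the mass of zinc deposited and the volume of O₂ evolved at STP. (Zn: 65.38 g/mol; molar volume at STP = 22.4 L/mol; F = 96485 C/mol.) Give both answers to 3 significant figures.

0.0956 g Zn; 0.0164 L O₂

Q = 0.0737 × 3828 = 282.1 C; n(e⁻) = 282.1 / 96485 = 0.002924 mol
Cathode: Zn²⁺ + 2e⁻ → Zn → n(Zn) = 0.002924/2 = 0.001462 mol → 0.0956 g
Anode: 2H₂O → O₂ + 4H⁺ + 4e⁻ → n(O₂) = 0.002924/4 = 7.310×10^-4 mol → 0.0164 L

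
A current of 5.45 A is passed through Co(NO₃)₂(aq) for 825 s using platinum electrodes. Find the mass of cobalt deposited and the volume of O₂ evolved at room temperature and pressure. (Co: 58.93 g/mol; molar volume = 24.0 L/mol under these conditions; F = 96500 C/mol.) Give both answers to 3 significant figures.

Q = 5.45 × 825 = 4496 C; n(e⁻) = 4496 / 96500 = 0.04659 mol
Cathode: Co²⁺ + 2e⁻ → Co → n(Co) = 0.04659/2 = 0.02330 mol → 1.37 g
Anode: 2H₂O → O₂ + 4H⁺ + 4e⁻ → n(O₂) = 0.04659/4 = 0.01165 mol → 0.280 L

1.37 g Co; 0.280 L O₂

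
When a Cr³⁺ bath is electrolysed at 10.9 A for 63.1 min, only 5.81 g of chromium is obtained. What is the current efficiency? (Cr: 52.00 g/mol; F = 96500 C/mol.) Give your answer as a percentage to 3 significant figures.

78.4%

Q = 10.9 × 3786 = 41270 C
n(e⁻) = 41270 / 96500 = 0.4277 mol
Cr³⁺ + 3e⁻ → Cr, so theoretical n(Cr) = 0.1426 mol → 7.415 g
Efficiency = 5.81 / 7.415 = 0.7835 = 78.4%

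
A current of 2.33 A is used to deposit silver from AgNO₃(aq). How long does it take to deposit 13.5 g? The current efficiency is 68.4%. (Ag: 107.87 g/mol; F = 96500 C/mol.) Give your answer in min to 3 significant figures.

n(Ag) = 13.5 / 107.87 = 0.1252 mol
Ag⁺ + e⁻ → Ag, so n(e⁻) = 0.1252 mol
Q = 0.1252 × 96500 / 0.684 = 17660 C
t = Q / I = 17660 / 2.33 = 7579 s = 126 min

126 min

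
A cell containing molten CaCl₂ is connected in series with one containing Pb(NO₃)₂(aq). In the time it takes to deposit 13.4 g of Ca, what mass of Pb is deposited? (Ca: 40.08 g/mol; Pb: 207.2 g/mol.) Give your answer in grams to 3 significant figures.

n(Ca) = 13.4 / 40.08 = 0.3343 mol
Ca²⁺ + 2e⁻ → Ca, so n(e⁻) = 2 × 0.3343 = 0.6686 mol
Same current for the same time ⇒ same n(e⁻) = 0.6686 mol in both cells.
Pb²⁺ + 2e⁻ → Pb, so n(Pb) = 0.6686 / 2 = 0.3343 mol
m(Pb) = 0.3343 × 207.2 = 69.3 g

69.3 g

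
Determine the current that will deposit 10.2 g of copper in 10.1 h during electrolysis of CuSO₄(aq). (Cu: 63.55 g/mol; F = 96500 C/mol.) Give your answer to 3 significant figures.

0.852 A

n(Cu) = 10.2 / 63.55 = 0.1605 mol
Cu²⁺ + 2e⁻ → Cu, so n(e⁻) = 2 × 0.1605 = 0.3210 mol
Q = 0.3210 × 96500 = 30980 C
I = Q / t = 30980 / 36360 s = 0.852 A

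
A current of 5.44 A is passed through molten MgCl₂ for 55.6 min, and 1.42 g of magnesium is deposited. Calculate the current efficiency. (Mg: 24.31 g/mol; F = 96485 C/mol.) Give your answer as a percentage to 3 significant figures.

Q = 5.44 × 3336 = 18150 C
n(e⁻) = 18150 / 96485 = 0.1881 mol
Mg²⁺ + 2e⁻ → Mg, so theoretical n(Mg) = 0.09405 mol → 2.286 g
Efficiency = 1.42 / 2.286 = 0.6212 = 62.1%

62.1%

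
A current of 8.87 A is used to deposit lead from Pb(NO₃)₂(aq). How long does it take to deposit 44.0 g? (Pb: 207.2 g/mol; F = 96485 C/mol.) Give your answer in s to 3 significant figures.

4620 s

n(Pb) = 44.0 / 207.2 = 0.2124 mol
Pb²⁺ + 2e⁻ → Pb, so n(e⁻) = 2 × 0.2124 = 0.4248 mol
Q = 0.4248 × 96485 = 40990 C
t = Q / I = 40990 / 8.87 = 4621 s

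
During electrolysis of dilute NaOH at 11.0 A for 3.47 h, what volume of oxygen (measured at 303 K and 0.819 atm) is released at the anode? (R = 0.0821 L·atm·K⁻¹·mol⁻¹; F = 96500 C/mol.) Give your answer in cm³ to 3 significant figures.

10800 cm³

Charge passed = 11.0 × 12492 = 1.374×10^5 C
n(e⁻) = 1.374×10^5 / 96500 = 1.424 mol
2H₂O → O₂ + 4H⁺ + 4e⁻, so n(O₂) = 1.424 / 4 = 0.3560 mol
V = nRT/P = 0.3560 × 0.0821 × 303 / 0.819 = 10.81 L
= 10800 cm³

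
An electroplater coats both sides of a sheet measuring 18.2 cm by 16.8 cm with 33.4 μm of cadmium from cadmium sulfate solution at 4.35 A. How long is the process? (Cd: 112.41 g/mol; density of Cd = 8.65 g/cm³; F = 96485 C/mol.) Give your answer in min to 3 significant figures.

116 min

Plated area = 2 × 18.2 × 16.8 = 611.5 cm²
Volume = 611.5 × 33.4×10⁻⁴ cm = 2.042 cm³
m(Cd) = 2.042 × 8.65 = 17.66 g
n(Cd) = 17.66 / 112.41 = 0.1571 mol; n(e⁻) = 2 × 0.1571 = 0.3142 mol
Q = 0.3142 × 96485 = 30320 C
t = 30320 / 4.35 = 6970 s = 116 min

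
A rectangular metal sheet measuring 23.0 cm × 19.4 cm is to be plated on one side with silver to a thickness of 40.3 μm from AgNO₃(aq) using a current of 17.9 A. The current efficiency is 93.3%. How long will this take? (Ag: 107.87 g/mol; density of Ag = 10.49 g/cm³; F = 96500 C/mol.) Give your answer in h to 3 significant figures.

0.281 h

Plated area = 23.0 × 19.4 = 446.2 cm²
Volume = 446.2 × 40.3×10⁻⁴ cm = 1.798 cm³
m(Ag) = 1.798 × 10.49 = 18.86 g
n(Ag) = 18.86 / 107.87 = 0.1748 mol; n(e⁻) = 0.1748 mol
Q = 0.1748 × 96500 / 0.933 = 18080 C
t = 18080 / 17.9 = 1010 s = 0.281 h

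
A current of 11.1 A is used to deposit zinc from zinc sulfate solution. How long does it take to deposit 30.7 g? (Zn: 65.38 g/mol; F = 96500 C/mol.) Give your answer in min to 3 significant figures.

136 min

n(Zn) = 30.7 / 65.38 = 0.4696 mol
Zn²⁺ + 2e⁻ → Zn, so n(e⁻) = 2 × 0.4696 = 0.9392 mol
Q = 0.9392 × 96500 = 90630 C
t = Q / I = 90630 / 11.1 = 8165 s = 136 min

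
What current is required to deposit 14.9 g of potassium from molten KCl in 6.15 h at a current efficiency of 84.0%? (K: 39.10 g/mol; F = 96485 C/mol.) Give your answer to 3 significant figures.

n(K) = 14.9 / 39.10 = 0.3811 mol
K⁺ + e⁻ → K, so n(e⁻) = 0.3811 mol
Q = 0.3811 × 96485 / 0.840 = 43770 C
I = Q / t = 43770 / 22140 s = 1.98 A

1.98 A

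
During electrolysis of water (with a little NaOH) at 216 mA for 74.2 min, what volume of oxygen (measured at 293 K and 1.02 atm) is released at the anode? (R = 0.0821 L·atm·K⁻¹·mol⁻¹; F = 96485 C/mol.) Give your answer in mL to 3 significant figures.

58.8 mL

Q = It = 0.216 × 4452 = 961.6 C
n(e⁻) = 961.6 / 96485 = 0.009966 mol
2H₂O → O₂ + 4H⁺ + 4e⁻, so n(O₂) = 0.009966 / 4 = 0.002492 mol
V = nRT/P = 0.002492 × 0.0821 × 293 / 1.02 = 0.05877 L
= 58.8 mL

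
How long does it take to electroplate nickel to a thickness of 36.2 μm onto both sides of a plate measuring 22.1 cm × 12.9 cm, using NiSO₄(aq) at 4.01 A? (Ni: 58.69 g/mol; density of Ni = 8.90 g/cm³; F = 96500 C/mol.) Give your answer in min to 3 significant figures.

251 min

Plated area = 2 × 22.1 × 12.9 = 570.2 cm²
Volume = 570.2 × 36.2×10⁻⁴ cm = 2.064 cm³
m(Ni) = 2.064 × 8.90 = 18.37 g
n(Ni) = 18.37 / 58.69 = 0.3130 mol; n(e⁻) = 2 × 0.3130 = 0.6260 mol
Q = 0.6260 × 96500 = 60410 C
t = 60410 / 4.01 = 15060 s = 251 min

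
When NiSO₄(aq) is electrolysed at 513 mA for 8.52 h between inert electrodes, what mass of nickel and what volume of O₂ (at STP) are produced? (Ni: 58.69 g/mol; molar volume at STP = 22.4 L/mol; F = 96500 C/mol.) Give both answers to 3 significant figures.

Q = 0.513 × 30672 = 15730 C; n(e⁻) = 15730 / 96500 = 0.1630 mol
Cathode: Ni²⁺ + 2e⁻ → Ni → n(Ni) = 0.1630/2 = 0.08150 mol → 4.78 g
Anode: 2H₂O → O₂ + 4H⁺ + 4e⁻ → n(O₂) = 0.1630/4 = 0.04075 mol → 0.913 L

4.78 g Ni; 0.913 L O₂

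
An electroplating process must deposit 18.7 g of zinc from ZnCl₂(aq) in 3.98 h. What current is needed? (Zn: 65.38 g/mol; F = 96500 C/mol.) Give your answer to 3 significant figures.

3.85 A

n(Zn) = 18.7 / 65.38 = 0.2860 mol
Zn²⁺ + 2e⁻ → Zn, so n(e⁻) = 2 × 0.2860 = 0.5720 mol
Q = 0.5720 × 96500 = 55200 C
I = Q / t = 55200 / 14328 s = 3.85 A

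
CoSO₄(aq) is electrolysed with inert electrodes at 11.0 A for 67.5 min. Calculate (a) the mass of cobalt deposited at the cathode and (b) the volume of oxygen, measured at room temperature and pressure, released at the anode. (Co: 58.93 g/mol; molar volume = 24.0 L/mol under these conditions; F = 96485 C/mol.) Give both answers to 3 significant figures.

Q = 11.0 × 4050 = 44550 C; n(e⁻) = 44550 / 96485 = 0.4617 mol
Cathode: Co²⁺ + 2e⁻ → Co → n(Co) = 0.4617/2 = 0.2309 mol → 13.6 g
Anode: 2H₂O → O₂ + 4H⁺ + 4e⁻ → n(O₂) = 0.4617/4 = 0.1154 mol → 2.77 L

13.6 g Co; 2.77 L O₂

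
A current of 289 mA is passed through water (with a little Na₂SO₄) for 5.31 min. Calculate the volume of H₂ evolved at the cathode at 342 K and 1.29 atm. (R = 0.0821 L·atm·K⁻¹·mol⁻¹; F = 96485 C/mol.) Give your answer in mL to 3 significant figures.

10.4 mL

Charge passed = 0.289 × 318.6 = 92.08 C
n(e⁻) = Q/F = 92.08/96485 = 9.543×10^-4 mol
2H⁺ + 2e⁻ → H₂, so n(H₂) = 9.543×10^-4 / 2 = 4.772×10^-4 mol
V = nRT/P = 4.772×10^-4 × 0.0821 × 342 / 1.29 = 0.01039 L
= 10.4 mL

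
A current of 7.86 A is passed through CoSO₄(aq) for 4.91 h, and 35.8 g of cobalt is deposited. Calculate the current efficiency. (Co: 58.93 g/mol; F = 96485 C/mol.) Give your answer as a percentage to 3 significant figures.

Q = 7.86 × 17676 = 1.389×10^5 C
n(e⁻) = 1.389×10^5 / 96485 = 1.440 mol
Co²⁺ + 2e⁻ → Co, so theoretical n(Co) = 0.7200 mol → 42.43 g
Efficiency = 35.8 / 42.43 = 0.8437 = 84.4%

84.4%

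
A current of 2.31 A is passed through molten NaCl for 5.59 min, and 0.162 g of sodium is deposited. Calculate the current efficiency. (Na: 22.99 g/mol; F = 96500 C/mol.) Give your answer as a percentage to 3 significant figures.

Q = 2.31 × 335.4 = 774.8 C
n(e⁻) = 774.8 / 96500 = 0.008029 mol
Na⁺ + e⁻ → Na, so theoretical n(Na) = 0.008029 mol → 0.1846 g
Efficiency = 0.162 / 0.1846 = 0.8776 = 87.8%

87.8%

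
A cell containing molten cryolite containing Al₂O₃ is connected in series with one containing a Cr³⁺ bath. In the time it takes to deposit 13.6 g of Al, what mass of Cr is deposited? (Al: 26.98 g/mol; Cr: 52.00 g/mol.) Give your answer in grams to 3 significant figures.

26.2 g

n(Al) = 13.6 / 26.98 = 0.5041 mol
Al³⁺ + 3e⁻ → Al, so n(e⁻) = 3 × 0.5041 = 1.512 mol
Same current for the same time ⇒ same n(e⁻) = 1.512 mol in both cells.
Cr³⁺ + 3e⁻ → Cr, so n(Cr) = 1.512 / 3 = 0.5040 mol
m(Cr) = 0.5040 × 52.00 = 26.2 g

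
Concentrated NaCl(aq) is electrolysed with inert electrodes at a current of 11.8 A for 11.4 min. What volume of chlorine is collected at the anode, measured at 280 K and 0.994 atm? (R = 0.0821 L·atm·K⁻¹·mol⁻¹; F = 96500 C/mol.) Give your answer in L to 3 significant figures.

Charge passed = 11.8 × 684 = 8071 C
n(e⁻) = Q/F = 8071/96500 = 0.08364 mol
2Cl⁻ → Cl₂ + 2e⁻, so n(Cl₂) = 0.08364 / 2 = 0.04182 mol
V = nRT/P = 0.04182 × 0.0821 × 280 / 0.994 = 0.9672 L

0.967 L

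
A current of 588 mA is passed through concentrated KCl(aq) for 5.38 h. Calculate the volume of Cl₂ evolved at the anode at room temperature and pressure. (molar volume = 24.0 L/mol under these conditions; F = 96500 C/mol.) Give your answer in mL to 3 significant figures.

Q = It = 0.588 × 19368 = 11390 C
n(e⁻) = 11390 / 96500 = 0.1180 mol
2Cl⁻ → Cl₂ + 2e⁻, so n(Cl₂) = 0.1180 / 2 = 0.05900 mol
V = 0.05900 × 24.0 = 1.416 L
= 1420 mL

1420 mL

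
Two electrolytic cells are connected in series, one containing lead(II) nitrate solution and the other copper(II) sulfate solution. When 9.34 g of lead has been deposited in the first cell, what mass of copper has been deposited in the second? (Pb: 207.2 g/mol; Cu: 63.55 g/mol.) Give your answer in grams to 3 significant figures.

n(Pb) = 9.34 / 207.2 = 0.04508 mol
Pb²⁺ + 2e⁻ → Pb, so n(e⁻) = 2 × 0.04508 = 0.09016 mol
Since the cells are in series, n(e⁻) in the Cu cell is also 0.09016 mol.
Cu²⁺ + 2e⁻ → Cu, so n(Cu) = 0.09016 / 2 = 0.04508 mol
m(Cu) = 0.04508 × 63.55 = 2.86 g

2.86 g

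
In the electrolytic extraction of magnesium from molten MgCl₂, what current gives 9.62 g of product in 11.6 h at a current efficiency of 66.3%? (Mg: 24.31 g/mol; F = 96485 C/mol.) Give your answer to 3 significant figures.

2.76 A

n(Mg) = 9.62 / 24.31 = 0.3957 mol
Mg²⁺ + 2e⁻ → Mg, so n(e⁻) = 2 × 0.3957 = 0.7914 mol
Q = 0.7914 × 96485 / 0.663 = 1.152×10^5 C
I = Q / t = 1.152×10^5 / 41760 s = 2.76 A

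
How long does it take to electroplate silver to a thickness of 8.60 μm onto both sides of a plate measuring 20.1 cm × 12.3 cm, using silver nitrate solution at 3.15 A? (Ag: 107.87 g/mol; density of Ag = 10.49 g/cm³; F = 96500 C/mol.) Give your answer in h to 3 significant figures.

Plated area = 2 × 20.1 × 12.3 = 494.5 cm²
Volume = 494.5 × 8.60×10⁻⁴ cm = 0.4253 cm³
m(Ag) = 0.4253 × 10.49 = 4.461 g
n(Ag) = 4.461 / 107.87 = 0.04136 mol; n(e⁻) = 0.04136 mol
Q = 0.04136 × 96500 = 3991 C
t = 3991 / 3.15 = 1267 s = 0.352 h

0.352 h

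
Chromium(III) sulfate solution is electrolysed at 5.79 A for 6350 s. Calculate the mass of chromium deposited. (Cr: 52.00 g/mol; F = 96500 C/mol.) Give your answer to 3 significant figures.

Q = 5.79 A × 6350 s = 36770 C
n(e⁻) = 36770 / 96500 = 0.3810 mol
Cr³⁺ + 3e⁻ → Cr, so n(Cr) = 0.3810 / 3 = 0.1270 mol
m = 0.1270 × 52.00 = 6.60 g

6.60 g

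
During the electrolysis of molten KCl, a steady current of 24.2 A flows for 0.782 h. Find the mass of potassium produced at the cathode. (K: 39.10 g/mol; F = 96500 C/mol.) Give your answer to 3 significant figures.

Charge passed = 24.2 × 2815.2 = 68130 C
n(e⁻) = Q/F = 68130/96500 = 0.7060 mol
K⁺ + e⁻ → K, so n(K) = 0.7060 mol
m = 0.7060 × 39.10 = 27.6 g

27.6 g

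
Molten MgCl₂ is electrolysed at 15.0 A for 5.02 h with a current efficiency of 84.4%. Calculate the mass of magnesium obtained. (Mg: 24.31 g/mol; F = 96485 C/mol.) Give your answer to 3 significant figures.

28.8 g

Q = 15.0 × 18072 = 2.711×10^5 C
n(e⁻) = 2.711×10^5 / 96485 = 2.810 mol
Mg²⁺ + 2e⁻ → Mg, so theoretical m(Mg) = 1.405 × 24.31 = 34.16 g
Actual mass = 84.4% × 34.16 = 28.8 g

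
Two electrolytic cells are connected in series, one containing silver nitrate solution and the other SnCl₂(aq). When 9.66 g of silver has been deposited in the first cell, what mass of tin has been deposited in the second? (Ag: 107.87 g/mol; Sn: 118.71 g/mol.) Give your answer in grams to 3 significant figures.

n(Ag) = 9.66 / 107.87 = 0.08955 mol
Ag⁺ + e⁻ → Ag, so n(e⁻) = 0.08955 mol
Since the cells are in series, n(e⁻) in the Sn cell is also 0.08955 mol.
Sn²⁺ + 2e⁻ → Sn, so n(Sn) = 0.08955 / 2 = 0.04478 mol
m(Sn) = 0.04478 × 118.71 = 5.32 g

5.32 g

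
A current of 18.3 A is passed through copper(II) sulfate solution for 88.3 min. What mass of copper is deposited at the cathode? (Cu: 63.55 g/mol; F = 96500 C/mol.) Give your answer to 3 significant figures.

Q = 18.3 A × 5298 s = 96950 C
n(e⁻) = 96950 / 96500 = 1.005 mol
Cu²⁺ + 2e⁻ → Cu, so n(Cu) = 1.005 / 2 = 0.5025 mol
m = 0.5025 × 63.55 = 31.9 g

31.9 g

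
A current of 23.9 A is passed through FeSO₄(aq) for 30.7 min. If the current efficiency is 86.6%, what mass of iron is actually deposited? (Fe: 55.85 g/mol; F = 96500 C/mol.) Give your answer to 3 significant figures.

Q = 23.9 × 1842 = 44020 C
n(e⁻) = 44020 / 96500 = 0.4562 mol
Fe²⁺ + 2e⁻ → Fe, so theoretical m(Fe) = 0.2281 × 55.85 = 12.74 g
Actual mass = 86.6% × 12.74 = 11.0 g

11.0 g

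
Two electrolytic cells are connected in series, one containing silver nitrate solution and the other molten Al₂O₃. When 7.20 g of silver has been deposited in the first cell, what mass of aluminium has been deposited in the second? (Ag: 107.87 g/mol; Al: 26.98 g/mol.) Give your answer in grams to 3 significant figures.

0.600 g

n(Ag) = 7.20 / 107.87 = 0.06675 mol
Ag⁺ + e⁻ → Ag, so n(e⁻) = 0.06675 mol
The cells are in series, so the same charge (and hence the same n(e⁻) = 0.06675 mol) passes through both.
Al³⁺ + 3e⁻ → Al, so n(Al) = 0.06675 / 3 = 0.02225 mol
m(Al) = 0.02225 × 26.98 = 0.600 g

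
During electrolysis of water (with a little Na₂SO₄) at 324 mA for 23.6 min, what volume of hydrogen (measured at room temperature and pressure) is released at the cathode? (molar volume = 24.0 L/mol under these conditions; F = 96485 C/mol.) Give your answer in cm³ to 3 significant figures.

57.1 cm³

Q = It = 0.324 × 1416 = 458.8 C
n(e⁻) = Q/F = 458.8/96485 = 0.004755 mol
2H⁺ + 2e⁻ → H₂, so n(H₂) = 0.004755 / 2 = 0.002378 mol
V = 0.002378 × 24.0 = 0.05707 L
= 57.1 cm³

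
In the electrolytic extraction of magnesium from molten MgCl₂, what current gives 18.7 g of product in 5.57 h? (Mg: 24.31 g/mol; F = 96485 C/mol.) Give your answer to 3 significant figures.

7.40 A

n(Mg) = 18.7 / 24.31 = 0.7692 mol
Mg²⁺ + 2e⁻ → Mg, so n(e⁻) = 2 × 0.7692 = 1.538 mol
Q = 1.538 × 96485 = 1.484×10^5 C
I = Q / t = 1.484×10^5 / 20052 s = 7.40 A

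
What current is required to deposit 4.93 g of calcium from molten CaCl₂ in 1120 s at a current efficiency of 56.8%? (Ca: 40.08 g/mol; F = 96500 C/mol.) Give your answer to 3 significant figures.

37.3 A

n(Ca) = 4.93 / 40.08 = 0.1230 mol
Ca²⁺ + 2e⁻ → Ca, so n(e⁻) = 2 × 0.1230 = 0.2460 mol
Q = 0.2460 × 96500 / 0.568 = 41790 C
I = Q / t = 41790 / 1120 s = 37.3 A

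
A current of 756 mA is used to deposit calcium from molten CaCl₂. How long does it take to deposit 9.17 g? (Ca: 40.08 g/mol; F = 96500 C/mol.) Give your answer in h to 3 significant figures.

n(Ca) = 9.17 / 40.08 = 0.2288 mol
Ca²⁺ + 2e⁻ → Ca, so n(e⁻) = 2 × 0.2288 = 0.4576 mol
Q = 0.4576 × 96500 = 44160 C
t = Q / I = 44160 / 0.756 = 58410 s = 16.2 h

16.2 h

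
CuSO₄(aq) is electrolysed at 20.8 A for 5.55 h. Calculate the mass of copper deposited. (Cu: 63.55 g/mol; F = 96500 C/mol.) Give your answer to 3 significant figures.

Q = It = 20.8 × 19980 = 4.156×10^5 C
n(e⁻) = Q/F = 4.156×10^5/96500 = 4.307 mol
Cu²⁺ + 2e⁻ → Cu, so n(Cu) = 4.307 / 2 = 2.154 mol
m = 2.154 × 63.55 = 137 g

137 g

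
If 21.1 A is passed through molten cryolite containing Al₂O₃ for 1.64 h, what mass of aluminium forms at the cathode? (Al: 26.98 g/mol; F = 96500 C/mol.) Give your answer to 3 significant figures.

11.6 g

Q = 21.1 A × 5904 s = 1.246×10^5 C
Moles of electrons = 1.246×10^5 / 96500 = 1.291 mol
Al³⁺ + 3e⁻ → Al, so n(Al) = 1.291 / 3 = 0.4303 mol
m = 0.4303 × 26.98 = 11.6 g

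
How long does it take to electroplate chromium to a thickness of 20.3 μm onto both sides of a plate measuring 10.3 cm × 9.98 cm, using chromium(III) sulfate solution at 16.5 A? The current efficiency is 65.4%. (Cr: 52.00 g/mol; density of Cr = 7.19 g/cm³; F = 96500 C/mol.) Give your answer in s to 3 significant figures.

Plated area = 2 × 10.3 × 9.98 = 205.6 cm²
Volume = 205.6 × 20.3×10⁻⁴ cm = 0.4174 cm³
m(Cr) = 0.4174 × 7.19 = 3.001 g
n(Cr) = 3.001 / 52.00 = 0.05771 mol; n(e⁻) = 3 × 0.05771 = 0.1731 mol
Q = 0.1731 × 96500 / 0.654 = 25540 C
t = 25540 / 16.5 = 1548 s

1550 s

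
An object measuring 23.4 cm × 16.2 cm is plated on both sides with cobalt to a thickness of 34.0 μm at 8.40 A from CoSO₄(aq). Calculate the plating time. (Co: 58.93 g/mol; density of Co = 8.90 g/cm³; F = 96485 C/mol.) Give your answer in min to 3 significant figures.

Plated area = 2 × 23.4 × 16.2 = 758.2 cm²
Volume = 758.2 × 34.0×10⁻⁴ cm = 2.578 cm³
m(Co) = 2.578 × 8.90 = 22.94 g
n(Co) = 22.94 / 58.93 = 0.3893 mol; n(e⁻) = 2 × 0.3893 = 0.7786 mol
Q = 0.7786 × 96485 = 75120 C
t = 75120 / 8.40 = 8943 s = 149 min

149 min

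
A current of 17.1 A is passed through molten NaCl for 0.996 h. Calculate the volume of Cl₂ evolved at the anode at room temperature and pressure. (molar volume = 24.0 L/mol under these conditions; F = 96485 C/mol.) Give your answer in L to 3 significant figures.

Q = It = 17.1 × 3585.6 = 61310 C
Moles of electrons = 61310 / 96485 = 0.6354 mol
2Cl⁻ → Cl₂ + 2e⁻, so n(Cl₂) = 0.6354 / 2 = 0.3177 mol
V = 0.3177 × 24.0 = 7.625 L

7.63 L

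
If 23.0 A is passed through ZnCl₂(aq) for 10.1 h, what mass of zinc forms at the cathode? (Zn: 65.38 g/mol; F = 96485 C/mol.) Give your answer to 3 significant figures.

283 g

Charge passed = 23.0 × 36360 = 8.363×10^5 C
Moles of electrons = 8.363×10^5 / 96485 = 8.668 mol
Zn²⁺ + 2e⁻ → Zn, so n(Zn) = 8.668 / 2 = 4.334 mol
m = 4.334 × 65.38 = 283 g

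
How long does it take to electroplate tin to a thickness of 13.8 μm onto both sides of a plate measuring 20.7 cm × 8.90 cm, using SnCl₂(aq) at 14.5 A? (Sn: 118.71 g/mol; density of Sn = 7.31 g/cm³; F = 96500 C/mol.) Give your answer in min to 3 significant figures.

6.95 min

Plated area = 2 × 20.7 × 8.90 = 368.5 cm²
Volume = 368.5 × 13.8×10⁻⁴ cm = 0.5085 cm³
m(Sn) = 0.5085 × 7.31 = 3.717 g
n(Sn) = 3.717 / 118.71 = 0.03131 mol; n(e⁻) = 2 × 0.03131 = 0.06262 mol
Q = 0.06262 × 96500 = 6043 C
t = 6043 / 14.5 = 416.8 s = 6.95 min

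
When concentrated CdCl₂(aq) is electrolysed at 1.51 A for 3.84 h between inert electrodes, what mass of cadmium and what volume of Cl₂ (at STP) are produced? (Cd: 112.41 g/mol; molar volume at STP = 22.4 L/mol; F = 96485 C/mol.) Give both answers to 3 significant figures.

12.2 g Cd; 2.42 L Cl₂

Q = 1.51 × 13824 = 20870 C; n(e⁻) = 20870 / 96485 = 0.2163 mol
Cathode: Cd²⁺ + 2e⁻ → Cd → n(Cd) = 0.2163/2 = 0.1082 mol → 12.2 g
Anode: 2Cl⁻ → Cl₂ + 2e⁻ → n(Cl₂) = 0.2163/2 = 0.1082 mol → 2.42 L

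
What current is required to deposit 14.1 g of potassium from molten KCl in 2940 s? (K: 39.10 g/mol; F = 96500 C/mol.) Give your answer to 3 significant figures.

n(K) = 14.1 / 39.10 = 0.3606 mol
K⁺ + e⁻ → K, so n(e⁻) = 0.3606 mol
Q = 0.3606 × 96500 = 34800 C
I = Q / t = 34800 / 2940 s = 11.8 A

11.8 A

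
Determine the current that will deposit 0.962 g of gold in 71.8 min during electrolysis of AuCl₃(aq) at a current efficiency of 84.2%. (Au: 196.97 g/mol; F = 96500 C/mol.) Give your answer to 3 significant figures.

n(Au) = 0.962 / 196.97 = 0.004884 mol
Au³⁺ + 3e⁻ → Au, so n(e⁻) = 3 × 0.004884 = 0.01465 mol
Q = 0.01465 × 96500 / 0.842 = 1679 C
I = Q / t = 1679 / 4308 s = 0.390 A

0.390 A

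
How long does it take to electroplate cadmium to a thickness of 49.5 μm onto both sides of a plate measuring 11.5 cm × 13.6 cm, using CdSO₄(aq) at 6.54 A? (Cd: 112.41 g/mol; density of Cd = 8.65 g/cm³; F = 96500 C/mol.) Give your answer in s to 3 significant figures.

Plated area = 2 × 11.5 × 13.6 = 312.8 cm²
Volume = 312.8 × 49.5×10⁻⁴ cm = 1.548 cm³
m(Cd) = 1.548 × 8.65 = 13.39 g
n(Cd) = 13.39 / 112.41 = 0.1191 mol; n(e⁻) = 2 × 0.1191 = 0.2382 mol
Q = 0.2382 × 96500 = 22990 C
t = 22990 / 6.54 = 3515 s

3520 s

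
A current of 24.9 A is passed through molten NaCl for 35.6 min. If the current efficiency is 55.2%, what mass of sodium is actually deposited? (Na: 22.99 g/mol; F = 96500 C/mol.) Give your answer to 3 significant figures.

6.99 g

Q = 24.9 × 2136 = 53190 C
n(e⁻) = 53190 / 96500 = 0.5512 mol
Na⁺ + e⁻ → Na, so theoretical m(Na) = 0.5512 × 22.99 = 12.67 g
Actual mass = 55.2% × 12.67 = 6.99 g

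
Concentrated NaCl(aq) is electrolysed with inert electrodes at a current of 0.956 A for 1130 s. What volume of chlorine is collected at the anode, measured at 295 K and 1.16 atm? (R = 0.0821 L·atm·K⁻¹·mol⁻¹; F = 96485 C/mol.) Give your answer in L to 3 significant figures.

0.117 L

Q = 0.956 A × 1130 s = 1080 C
Moles of electrons = 1080 / 96485 = 0.01119 mol
2Cl⁻ → Cl₂ + 2e⁻, so n(Cl₂) = 0.01119 / 2 = 0.005595 mol
V = nRT/P = 0.005595 × 0.0821 × 295 / 1.16 = 0.1168 L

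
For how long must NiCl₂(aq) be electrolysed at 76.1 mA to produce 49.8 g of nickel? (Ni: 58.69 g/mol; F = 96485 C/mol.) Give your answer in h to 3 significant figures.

598 h

n(Ni) = 49.8 / 58.69 = 0.8485 mol
Ni²⁺ + 2e⁻ → Ni, so n(e⁻) = 2 × 0.8485 = 1.697 mol
Q = 1.697 × 96485 = 1.637×10^5 C
t = Q / I = 1.637×10^5 / 0.0761 = 2.151×10^6 s = 598 h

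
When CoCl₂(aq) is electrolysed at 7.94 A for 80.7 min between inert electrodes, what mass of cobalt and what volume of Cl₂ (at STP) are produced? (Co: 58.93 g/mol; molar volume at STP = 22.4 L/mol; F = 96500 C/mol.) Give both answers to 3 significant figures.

11.7 g Co; 4.46 L Cl₂

Q = 7.94 × 4842 = 38450 C; n(e⁻) = 38450 / 96500 = 0.3984 mol
Cathode: Co²⁺ + 2e⁻ → Co → n(Co) = 0.3984/2 = 0.1992 mol → 11.7 g
Anode: 2Cl⁻ → Cl₂ + 2e⁻ → n(Cl₂) = 0.3984/2 = 0.1992 mol → 4.46 L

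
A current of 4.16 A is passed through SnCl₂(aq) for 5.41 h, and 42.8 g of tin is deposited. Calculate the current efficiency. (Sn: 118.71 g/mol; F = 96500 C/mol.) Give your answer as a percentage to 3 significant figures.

85.9%

Q = 4.16 × 19476 = 81020 C
n(e⁻) = 81020 / 96500 = 0.8396 mol
Sn²⁺ + 2e⁻ → Sn, so theoretical n(Sn) = 0.4198 mol → 49.83 g
Efficiency = 42.8 / 49.83 = 0.8589 = 85.9%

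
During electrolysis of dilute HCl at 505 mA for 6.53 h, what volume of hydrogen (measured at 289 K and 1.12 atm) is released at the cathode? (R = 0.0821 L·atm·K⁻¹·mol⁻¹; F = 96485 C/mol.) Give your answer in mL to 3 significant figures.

Q = 0.505 A × 23508 s = 11870 C
n(e⁻) = 11870 / 96485 = 0.1230 mol
2H⁺ + 2e⁻ → H₂, so n(H₂) = 0.1230 / 2 = 0.06150 mol
V = nRT/P = 0.06150 × 0.0821 × 289 / 1.12 = 1.303 L
= 1300 mL

1300 mL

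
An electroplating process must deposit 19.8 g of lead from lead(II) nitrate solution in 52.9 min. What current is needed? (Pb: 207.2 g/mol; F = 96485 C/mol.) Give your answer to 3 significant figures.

n(Pb) = 19.8 / 207.2 = 0.09556 mol
Pb²⁺ + 2e⁻ → Pb, so n(e⁻) = 2 × 0.09556 = 0.1911 mol
Q = 0.1911 × 96485 = 18440 C
I = Q / t = 18440 / 3174 s = 5.81 A

5.81 A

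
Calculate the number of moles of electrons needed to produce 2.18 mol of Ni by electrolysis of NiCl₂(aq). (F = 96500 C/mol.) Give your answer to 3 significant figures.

4.36 mol

Ni²⁺ + 2e⁻ → Ni, so n(e⁻) = 2 × 2.18 = 4.360 mol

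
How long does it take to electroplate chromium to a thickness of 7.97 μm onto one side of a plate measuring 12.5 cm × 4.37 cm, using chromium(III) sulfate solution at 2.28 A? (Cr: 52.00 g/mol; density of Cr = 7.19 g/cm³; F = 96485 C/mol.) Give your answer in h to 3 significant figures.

0.212 h

Plated area = 12.5 × 4.37 = 54.63 cm²
Volume = 54.63 × 7.97×10⁻⁴ cm = 0.04354 cm³
m(Cr) = 0.04354 × 7.19 = 0.3131 g
n(Cr) = 0.3131 / 52.00 = 0.006021 mol; n(e⁻) = 3 × 0.006021 = 0.01806 mol
Q = 0.01806 × 96485 = 1743 C
t = 1743 / 2.28 = 764.5 s = 0.212 h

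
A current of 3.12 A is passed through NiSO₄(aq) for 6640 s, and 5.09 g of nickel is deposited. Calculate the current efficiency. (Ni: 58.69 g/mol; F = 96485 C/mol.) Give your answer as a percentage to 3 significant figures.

80.8%

Q = 3.12 × 6640 = 20720 C
n(e⁻) = 20720 / 96485 = 0.2147 mol
Ni²⁺ + 2e⁻ → Ni, so theoretical n(Ni) = 0.1074 mol → 6.303 g
Efficiency = 5.09 / 6.303 = 0.8076 = 80.8%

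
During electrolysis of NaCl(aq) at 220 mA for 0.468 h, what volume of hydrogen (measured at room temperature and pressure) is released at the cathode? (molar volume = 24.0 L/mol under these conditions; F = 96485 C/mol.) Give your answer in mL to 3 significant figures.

46.1 mL

Charge passed = 0.220 × 1684.8 = 370.7 C
n(e⁻) = 370.7 / 96485 = 0.003842 mol
2H⁺ + 2e⁻ → H₂, so n(H₂) = 0.003842 / 2 = 0.001921 mol
V = 0.001921 × 24.0 = 0.04610 L
= 46.1 mL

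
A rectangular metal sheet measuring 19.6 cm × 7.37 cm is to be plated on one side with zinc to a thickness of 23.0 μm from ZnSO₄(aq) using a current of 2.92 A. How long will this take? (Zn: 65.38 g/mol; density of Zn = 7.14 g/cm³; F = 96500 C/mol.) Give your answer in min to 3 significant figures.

Plated area = 19.6 × 7.37 = 144.5 cm²
Volume = 144.5 × 23.0×10⁻⁴ cm = 0.3324 cm³
m(Zn) = 0.3324 × 7.14 = 2.373 g
n(Zn) = 2.373 / 65.38 = 0.03630 mol; n(e⁻) = 2 × 0.03630 = 0.07260 mol
Q = 0.07260 × 96500 = 7006 C
t = 7006 / 2.92 = 2399 s = 40.0 min

40.0 min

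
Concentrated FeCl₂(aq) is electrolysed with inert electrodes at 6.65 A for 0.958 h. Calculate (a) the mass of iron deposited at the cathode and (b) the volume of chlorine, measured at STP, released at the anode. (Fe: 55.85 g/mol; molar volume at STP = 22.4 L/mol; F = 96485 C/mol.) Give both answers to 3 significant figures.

6.64 g Fe; 2.66 L Cl₂

Q = 6.65 × 3448.8 = 22930 C; n(e⁻) = 22930 / 96485 = 0.2377 mol
Cathode: Fe²⁺ + 2e⁻ → Fe → n(Fe) = 0.2377/2 = 0.1189 mol → 6.64 g
Anode: 2Cl⁻ → Cl₂ + 2e⁻ → n(Cl₂) = 0.2377/2 = 0.1189 mol → 2.66 L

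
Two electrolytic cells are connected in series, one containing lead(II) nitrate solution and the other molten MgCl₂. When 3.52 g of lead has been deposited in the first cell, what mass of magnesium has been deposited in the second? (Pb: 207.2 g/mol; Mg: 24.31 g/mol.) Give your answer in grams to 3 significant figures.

n(Pb) = 3.52 / 207.2 = 0.01699 mol
Pb²⁺ + 2e⁻ → Pb, so n(e⁻) = 2 × 0.01699 = 0.03398 mol
Same current for the same time ⇒ same n(e⁻) = 0.03398 mol in both cells.
Mg²⁺ + 2e⁻ → Mg, so n(Mg) = 0.03398 / 2 = 0.01699 mol
m(Mg) = 0.01699 × 24.31 = 0.413 g

0.413 g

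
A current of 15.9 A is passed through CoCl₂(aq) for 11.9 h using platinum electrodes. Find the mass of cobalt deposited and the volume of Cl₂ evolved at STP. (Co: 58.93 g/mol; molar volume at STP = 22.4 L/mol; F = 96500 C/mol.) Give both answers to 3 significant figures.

Q = 15.9 × 42840 = 6.812×10^5 C; n(e⁻) = 6.812×10^5 / 96500 = 7.059 mol
Cathode: Co²⁺ + 2e⁻ → Co → n(Co) = 7.059/2 = 3.530 mol → 208 g
Anode: 2Cl⁻ → Cl₂ + 2e⁻ → n(Cl₂) = 7.059/2 = 3.530 mol → 79.1 L

208 g Co; 79.1 L Cl₂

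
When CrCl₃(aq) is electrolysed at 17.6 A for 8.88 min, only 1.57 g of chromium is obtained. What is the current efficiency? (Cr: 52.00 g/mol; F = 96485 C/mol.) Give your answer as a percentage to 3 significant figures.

93.2%

Q = 17.6 × 532.8 = 9377 C
n(e⁻) = 9377 / 96485 = 0.09719 mol
Cr³⁺ + 3e⁻ → Cr, so theoretical n(Cr) = 0.03240 mol → 1.685 g
Efficiency = 1.57 / 1.685 = 0.9318 = 93.2%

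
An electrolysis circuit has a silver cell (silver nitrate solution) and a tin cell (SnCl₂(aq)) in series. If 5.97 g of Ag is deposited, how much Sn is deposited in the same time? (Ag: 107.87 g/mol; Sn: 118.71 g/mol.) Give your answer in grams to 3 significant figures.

3.28 g

n(Ag) = 5.97 / 107.87 = 0.05534 mol
Ag⁺ + e⁻ → Ag, so n(e⁻) = 0.05534 mol
In series, the same 0.05534 mol of electrons flows through the second cell.
Sn²⁺ + 2e⁻ → Sn, so n(Sn) = 0.05534 / 2 = 0.02767 mol
m(Sn) = 0.02767 × 118.71 = 3.28 g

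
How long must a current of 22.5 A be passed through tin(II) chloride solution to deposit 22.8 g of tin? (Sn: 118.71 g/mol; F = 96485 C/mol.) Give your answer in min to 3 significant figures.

n(Sn) = 22.8 / 118.71 = 0.1921 mol
Sn²⁺ + 2e⁻ → Sn, so n(e⁻) = 2 × 0.1921 = 0.3842 mol
Q = 0.3842 × 96485 = 37070 C
t = Q / I = 37070 / 22.5 = 1648 s = 27.5 min

27.5 min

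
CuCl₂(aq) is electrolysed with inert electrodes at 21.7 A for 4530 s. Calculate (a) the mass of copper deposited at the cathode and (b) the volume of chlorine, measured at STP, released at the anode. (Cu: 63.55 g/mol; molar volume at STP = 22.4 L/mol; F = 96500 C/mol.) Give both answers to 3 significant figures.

Q = 21.7 × 4530 = 98300 C; n(e⁻) = 98300 / 96500 = 1.019 mol
Cathode: Cu²⁺ + 2e⁻ → Cu → n(Cu) = 1.019/2 = 0.5095 mol → 32.4 g
Anode: 2Cl⁻ → Cl₂ + 2e⁻ → n(Cl₂) = 1.019/2 = 0.5095 mol → 11.4 L

32.4 g Cu; 11.4 L Cl₂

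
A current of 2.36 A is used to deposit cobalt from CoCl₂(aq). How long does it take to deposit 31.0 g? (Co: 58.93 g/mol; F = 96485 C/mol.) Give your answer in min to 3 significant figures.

717 min

n(Co) = 31.0 / 58.93 = 0.5260 mol
Co²⁺ + 2e⁻ → Co, so n(e⁻) = 2 × 0.5260 = 1.052 mol
Q = 1.052 × 96485 = 1.015×10^5 C
t = Q / I = 1.015×10^5 / 2.36 = 43010 s = 717 min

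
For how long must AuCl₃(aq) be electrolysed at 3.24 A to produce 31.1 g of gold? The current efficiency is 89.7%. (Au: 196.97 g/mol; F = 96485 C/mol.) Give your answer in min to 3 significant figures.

n(Au) = 31.1 / 196.97 = 0.1579 mol
Au³⁺ + 3e⁻ → Au, so n(e⁻) = 3 × 0.1579 = 0.4737 mol
Q = 0.4737 × 96485 / 0.897 = 50950 C
t = Q / I = 50950 / 3.24 = 15730 s = 262 min

262 min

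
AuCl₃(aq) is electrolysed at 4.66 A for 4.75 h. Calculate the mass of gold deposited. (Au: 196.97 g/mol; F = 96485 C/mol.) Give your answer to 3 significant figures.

Q = 4.66 A × 17100 s = 79690 C
n(e⁻) = 79690 / 96485 = 0.8259 mol
Au³⁺ + 3e⁻ → Au, so n(Au) = 0.8259 / 3 = 0.2753 mol
m = 0.2753 × 196.97 = 54.2 g

54.2 g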